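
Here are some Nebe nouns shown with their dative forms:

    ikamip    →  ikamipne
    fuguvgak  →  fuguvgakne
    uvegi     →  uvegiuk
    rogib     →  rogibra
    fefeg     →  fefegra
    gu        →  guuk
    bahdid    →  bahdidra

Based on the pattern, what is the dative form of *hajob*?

The suffix is conditioned by the final sound: -ne when the stem ends in a voiceless consonant (*ikamip*, *fuguvgak*); -ra when the stem ends in a voiced consonant (*rogib*, *fefeg*, *bahdid*); -uk when the stem ends in a vowel (*uvegi*, *gu*).
*hajob* — final sound /b/ (a voiced consonant) → -ra → *hajobra*.

hajobra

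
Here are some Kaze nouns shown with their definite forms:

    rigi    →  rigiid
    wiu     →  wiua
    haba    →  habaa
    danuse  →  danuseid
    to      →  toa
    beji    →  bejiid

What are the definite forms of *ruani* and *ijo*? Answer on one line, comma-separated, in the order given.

ruaniid, ijoa

Looking at the last vowel of each stem: -id when the last vowel of the stem is a front vowel (*rigi*, *danuse*, *beji*); -a when the last vowel of the stem is a back vowel (*wiu*, *haba*, *to*).
*ruani* — last vowel /i/ (a front vowel) → -id → *ruaniid*.
Since the last vowel of *ijo* is /o/ (a back vowel), it takes -a, giving *ijoa*.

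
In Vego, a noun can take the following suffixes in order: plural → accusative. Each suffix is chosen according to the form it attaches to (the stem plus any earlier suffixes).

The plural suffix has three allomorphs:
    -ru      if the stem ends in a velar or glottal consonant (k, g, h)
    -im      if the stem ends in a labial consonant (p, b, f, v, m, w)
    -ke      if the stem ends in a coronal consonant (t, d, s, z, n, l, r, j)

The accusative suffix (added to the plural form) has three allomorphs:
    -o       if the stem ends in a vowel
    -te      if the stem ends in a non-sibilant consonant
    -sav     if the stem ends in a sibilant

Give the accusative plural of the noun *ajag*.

ajagruo

*ajag*: final consonant = /g/, velar/glottal → -ru → *ajagru*.
The plural form *ajagru*: final sound = /u/, a vowel → -o → *ajagruo*.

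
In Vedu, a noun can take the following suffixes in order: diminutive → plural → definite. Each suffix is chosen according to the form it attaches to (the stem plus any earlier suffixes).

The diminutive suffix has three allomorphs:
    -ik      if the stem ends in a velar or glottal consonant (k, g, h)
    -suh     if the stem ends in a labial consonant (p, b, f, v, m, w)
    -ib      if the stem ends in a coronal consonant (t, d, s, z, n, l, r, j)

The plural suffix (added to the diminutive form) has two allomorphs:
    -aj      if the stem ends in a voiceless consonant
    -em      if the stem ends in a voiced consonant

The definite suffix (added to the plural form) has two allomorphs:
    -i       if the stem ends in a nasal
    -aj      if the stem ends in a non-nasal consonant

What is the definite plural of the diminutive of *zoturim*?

Since the final consonant of *zoturim* is /m/ (labial), it takes -suh, giving *zoturimsuh*.
The final consonant of the diminutive form *zoturimsuh* is /h/, which is voiceless, so the plural suffix is -aj, giving *zoturimsuhaj*.
The plural form *zoturimsuhaj* — final consonant /j/ (non-nasal) → -aj → *zoturimsuhajaj*.

zoturimsuhajaj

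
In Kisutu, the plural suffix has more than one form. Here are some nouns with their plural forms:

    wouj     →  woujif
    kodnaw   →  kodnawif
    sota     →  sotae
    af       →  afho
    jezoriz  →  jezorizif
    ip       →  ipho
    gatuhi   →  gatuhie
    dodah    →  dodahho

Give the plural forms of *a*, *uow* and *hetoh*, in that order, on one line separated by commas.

ae, uowif, hetohho

The alternation tracks the final sound of the stem — -ho when the stem ends in a voiceless consonant (*af*, *ip*, *dodah*); -if when the stem ends in a voiced consonant (*wouj*, *kodnaw*, *jezoriz*); -e when the stem ends in a vowel (*sota*, *gatuhi*).
The final sound of *a* is /a/, which is a vowel, so the suffix is -e, giving *ae*.
The final sound of *uow* is /w/, which is a voiced consonant, so the suffix is -if, giving *uowif*.
*hetoh*: final sound = /h/, a voiceless consonant → -ho → *hetohho*.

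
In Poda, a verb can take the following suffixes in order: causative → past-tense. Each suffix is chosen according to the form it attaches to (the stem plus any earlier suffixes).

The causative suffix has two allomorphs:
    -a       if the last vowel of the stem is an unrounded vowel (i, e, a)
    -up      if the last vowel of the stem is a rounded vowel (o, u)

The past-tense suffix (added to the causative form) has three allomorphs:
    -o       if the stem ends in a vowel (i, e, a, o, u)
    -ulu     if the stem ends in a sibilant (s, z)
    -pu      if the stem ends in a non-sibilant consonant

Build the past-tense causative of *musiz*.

musizao

*musiz* — last vowel /i/ (an unrounded vowel) → -a → *musiza*.
The causative form *musiza* — final sound /a/ (a vowel) → -o → *musizao*.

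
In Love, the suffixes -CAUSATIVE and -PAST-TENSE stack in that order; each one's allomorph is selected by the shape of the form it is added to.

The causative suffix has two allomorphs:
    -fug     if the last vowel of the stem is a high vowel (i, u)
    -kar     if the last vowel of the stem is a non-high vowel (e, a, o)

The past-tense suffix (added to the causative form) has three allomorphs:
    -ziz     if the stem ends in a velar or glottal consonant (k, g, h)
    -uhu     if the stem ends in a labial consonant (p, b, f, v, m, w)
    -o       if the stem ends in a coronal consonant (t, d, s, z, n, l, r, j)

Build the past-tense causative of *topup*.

topupfugziz

The last vowel of *topup* is /u/, which is a high vowel, so the causative suffix is -fug, giving *topupfug*.
Since the final consonant of the causative form *topupfug* is /g/ (velar/glottal), it takes -ziz, giving *topupfugziz*.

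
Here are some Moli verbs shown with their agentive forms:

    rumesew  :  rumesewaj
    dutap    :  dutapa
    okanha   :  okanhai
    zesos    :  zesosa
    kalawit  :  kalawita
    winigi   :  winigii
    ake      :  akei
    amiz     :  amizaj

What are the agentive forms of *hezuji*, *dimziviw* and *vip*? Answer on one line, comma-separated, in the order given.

Looking at the final sound of each stem: -a when the stem ends in a voiceless consonant (*dutap*, *zesos*, *kalawit*); -aj when the stem ends in a voiced consonant (*rumesew*, *amiz*); -i when the stem ends in a vowel (*okanha*, *winigi*, *ake*).
Since the final sound of *hezuji* is /i/ (a vowel), it takes -i, giving *hezujii*.
*dimziviw* — final sound /w/ (a voiced consonant) → -aj → *dimziviwaj*.
*vip* — final sound /p/ (a voiceless consonant) → -a → *vipa*.

hezujii, dimziviwaj, vipa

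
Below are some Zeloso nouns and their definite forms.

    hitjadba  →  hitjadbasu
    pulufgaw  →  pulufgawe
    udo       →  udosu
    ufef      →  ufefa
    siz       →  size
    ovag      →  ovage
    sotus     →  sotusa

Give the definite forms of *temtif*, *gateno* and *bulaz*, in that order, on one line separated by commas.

The alternation tracks the final sound of the stem — -a when the stem ends in a voiceless consonant (*ufef*, *sotus*); -e when the stem ends in a voiced consonant (*pulufgaw*, *siz*, *ovag*); -su when the stem ends in a vowel (*hitjadba*, *udo*).
*temtif*: final sound = /f/, a voiceless consonant → -a → *temtifa*.
Since the final sound of *gateno* is /o/ (a vowel), it takes -su, giving *gatenosu*.
*bulaz*: final sound = /z/, a voiced consonant → -e → *bulaze*.

temtifa, gatenosu, bulaze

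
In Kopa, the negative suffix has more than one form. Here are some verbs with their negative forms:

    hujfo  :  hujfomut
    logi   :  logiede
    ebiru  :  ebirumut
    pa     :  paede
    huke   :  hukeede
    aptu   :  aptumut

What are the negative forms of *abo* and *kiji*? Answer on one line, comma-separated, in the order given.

Looking at the last vowel of each stem: -mut when the last vowel of the stem is a rounded vowel (*hujfo*, *ebiru*, *aptu*); -ede when the last vowel of the stem is an unrounded vowel (*logi*, *pa*, *huke*).
*abo*: last vowel = /o/, a rounded vowel → -mut → *abomut*.
*kiji*: last vowel = /i/, an unrounded vowel → -ede → *kijiede*.

abomut, kijiede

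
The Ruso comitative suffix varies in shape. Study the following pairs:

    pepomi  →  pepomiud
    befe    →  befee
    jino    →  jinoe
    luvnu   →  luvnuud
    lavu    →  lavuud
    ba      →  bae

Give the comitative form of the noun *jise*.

jisee

The alternation tracks the last vowel of the stem — -ud when the last vowel of the stem is a high vowel (*pepomi*, *luvnu*, *lavu*); -e when the last vowel of the stem is a non-high vowel (*befe*, *jino*, *ba*).
*jise* — last vowel /e/ (a non-high vowel) → -e → *jisee*.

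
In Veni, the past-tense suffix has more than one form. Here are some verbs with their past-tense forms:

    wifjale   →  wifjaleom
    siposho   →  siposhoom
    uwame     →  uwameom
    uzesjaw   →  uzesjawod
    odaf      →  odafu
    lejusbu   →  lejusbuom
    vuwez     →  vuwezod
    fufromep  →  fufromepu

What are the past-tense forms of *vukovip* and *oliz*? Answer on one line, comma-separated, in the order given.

vukovipu, olizod

Looking at the final sound of each stem: -u when the stem ends in a voiceless consonant (*odaf*, *fufromep*); -od when the stem ends in a voiced consonant (*uzesjaw*, *vuwez*); -om when the stem ends in a vowel (*wifjale*, *siposho*, *uwame*, *lejusbu*).
*vukovip*: final sound = /p/, a voiceless consonant → -u → *vukovipu*.
*oliz* — final sound /z/ (a voiced consonant) → -od → *olizod*.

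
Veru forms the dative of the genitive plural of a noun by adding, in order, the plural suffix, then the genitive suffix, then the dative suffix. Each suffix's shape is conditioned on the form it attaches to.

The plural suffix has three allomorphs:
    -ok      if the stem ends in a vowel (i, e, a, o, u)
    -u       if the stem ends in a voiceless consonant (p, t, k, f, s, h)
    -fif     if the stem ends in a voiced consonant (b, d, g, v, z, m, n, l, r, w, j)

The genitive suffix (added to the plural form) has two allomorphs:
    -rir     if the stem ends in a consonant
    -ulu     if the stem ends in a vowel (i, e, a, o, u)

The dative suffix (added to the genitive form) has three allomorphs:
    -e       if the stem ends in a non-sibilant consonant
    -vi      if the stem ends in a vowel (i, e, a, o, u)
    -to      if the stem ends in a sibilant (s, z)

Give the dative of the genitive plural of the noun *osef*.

osefuuluvi

*osef* — final sound /f/ (a voiceless consonant) → -u → *osefu*.
The plural form *osefu* — final sound /u/ (a vowel) → -ulu → *osefuulu*.
The final sound of the genitive form *osefuulu* is /u/, which is a vowel, so the dative suffix is -vi, giving *osefuuluvi*.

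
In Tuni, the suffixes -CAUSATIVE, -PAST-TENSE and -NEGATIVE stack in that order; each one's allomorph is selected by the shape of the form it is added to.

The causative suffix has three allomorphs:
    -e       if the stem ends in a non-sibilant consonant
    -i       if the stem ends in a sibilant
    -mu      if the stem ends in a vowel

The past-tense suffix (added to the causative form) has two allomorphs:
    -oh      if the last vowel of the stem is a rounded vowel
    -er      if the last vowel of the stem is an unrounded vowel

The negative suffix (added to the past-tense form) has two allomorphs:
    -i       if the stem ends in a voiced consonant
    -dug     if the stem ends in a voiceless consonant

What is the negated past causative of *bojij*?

bojijeeri

The final sound of *bojij* is /j/, which is a non-sibilant consonant, so the causative suffix is -e, giving *bojije*.
Since the last vowel of the causative form *bojije* is /e/ (an unrounded vowel), it takes -er, giving *bojijeer*.
The past-tense form *bojijeer* — final consonant /r/ (voiced) → -i → *bojijeeri*.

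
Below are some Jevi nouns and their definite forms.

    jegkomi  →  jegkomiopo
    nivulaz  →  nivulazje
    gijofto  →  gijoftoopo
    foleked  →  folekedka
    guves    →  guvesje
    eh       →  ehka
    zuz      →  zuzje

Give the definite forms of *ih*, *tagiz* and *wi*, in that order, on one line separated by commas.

ihka, tagizje, wiopo

The pattern is sibilance of the final sound: -je when the stem ends in a sibilant (*nivulaz*, *guves*, *zuz*); -ka when the stem ends in a non-sibilant consonant (*foleked*, *eh*); -opo when the stem ends in a vowel (*jegkomi*, *gijofto*).
Since the final sound of *ih* is /h/ (a non-sibilant consonant), it takes -ka, giving *ihka*.
*tagiz*: final sound = /z/, a sibilant → -je → *tagizje*.
Since the final sound of *wi* is /i/ (a vowel), it takes -opo, giving *wiopo*.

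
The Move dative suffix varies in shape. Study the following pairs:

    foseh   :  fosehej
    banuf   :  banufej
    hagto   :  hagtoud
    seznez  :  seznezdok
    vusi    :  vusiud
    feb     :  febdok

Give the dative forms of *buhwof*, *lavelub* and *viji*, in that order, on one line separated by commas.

buhwofej, lavelubdok, vijiud

The alternation tracks the final sound of the stem — -ej when the stem ends in a voiceless consonant (*foseh*, *banuf*); -dok when the stem ends in a voiced consonant (*seznez*, *feb*); -ud when the stem ends in a vowel (*hagto*, *vusi*).
*buhwof*: final sound = /f/, a voiceless consonant → -ej → *buhwofej*.
The final sound of *lavelub* is /b/, which is a voiced consonant, so the suffix is -dok, giving *lavelubdok*.
Since the final sound of *viji* is /i/ (a vowel), it takes -ud, giving *vijiud*.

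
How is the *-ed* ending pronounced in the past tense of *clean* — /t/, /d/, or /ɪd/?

/d/

The stem *clean* ends in a voiced sound other than /d/.
The -ed suffix is realized as /ɪd/ after /t, d/; as /t/ after other voiceless consonants; and as /d/ after other voiced sounds.
So -ed on *clean* is pronounced /d/.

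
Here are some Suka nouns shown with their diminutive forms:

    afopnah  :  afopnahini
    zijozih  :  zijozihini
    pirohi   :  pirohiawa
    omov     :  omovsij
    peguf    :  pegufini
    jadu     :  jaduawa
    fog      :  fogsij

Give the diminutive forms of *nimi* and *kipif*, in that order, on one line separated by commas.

The alternation tracks the final sound of the stem — -ini when the stem ends in a voiceless consonant (*afopnah*, *zijozih*, *peguf*); -sij when the stem ends in a voiced consonant (*omov*, *fog*); -awa when the stem ends in a vowel (*pirohi*, *jadu*).
The final sound of *nimi* is /i/, which is a vowel, so the suffix is -awa, giving *nimiawa*.
*kipif*: final sound = /f/, a voiceless consonant → -ini → *kipifini*.

nimiawa, kipifini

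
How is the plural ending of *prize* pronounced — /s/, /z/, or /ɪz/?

The stem *prize* ends in a sibilant (/s, z, ʃ, ʒ, tʃ, dʒ/).
The plural suffix surfaces as /ɪz/ after sibilants, /s/ after other voiceless consonants, and /z/ after other voiced sounds.
So the plural -s on *prize* is pronounced /ɪz/.

/ɪz/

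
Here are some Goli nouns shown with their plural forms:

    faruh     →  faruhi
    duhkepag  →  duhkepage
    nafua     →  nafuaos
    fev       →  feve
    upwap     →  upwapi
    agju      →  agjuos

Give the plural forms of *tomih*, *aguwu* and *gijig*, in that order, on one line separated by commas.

The suffix is conditioned by the final sound: -i when the stem ends in a voiceless consonant (*faruh*, *upwap*); -e when the stem ends in a voiced consonant (*duhkepag*, *fev*); -os when the stem ends in a vowel (*nafua*, *agju*).
*tomih*: final sound = /h/, a voiceless consonant → -i → *tomihi*.
*aguwu*: final sound = /u/, a vowel → -os → *aguwuos*.
The final sound of *gijig* is /g/, which is a voiced consonant, so the suffix is -e, giving *gijige*.

tomihi, aguwuos, gijige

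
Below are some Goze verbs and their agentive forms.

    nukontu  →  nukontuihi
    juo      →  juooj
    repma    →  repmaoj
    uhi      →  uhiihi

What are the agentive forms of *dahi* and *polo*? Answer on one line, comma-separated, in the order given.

Looking at the last vowel of each stem: -ihi when the last vowel of the stem is a high vowel (*nukontu*, *uhi*); -oj when the last vowel of the stem is a non-high vowel (*juo*, *repma*).
The last vowel of *dahi* is /i/, which is a high vowel, so the suffix is -ihi, giving *dahiihi*.
*polo*: last vowel = /o/, a non-high vowel → -oj → *polooj*.

dahiihi, polooj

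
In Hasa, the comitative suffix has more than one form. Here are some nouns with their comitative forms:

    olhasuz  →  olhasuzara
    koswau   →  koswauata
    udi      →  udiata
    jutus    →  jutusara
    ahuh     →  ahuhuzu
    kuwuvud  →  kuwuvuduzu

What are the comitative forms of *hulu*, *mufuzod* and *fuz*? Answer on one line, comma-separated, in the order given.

Looking at the final sound of each stem: -ara when the stem ends in a sibilant (*olhasuz*, *jutus*); -uzu when the stem ends in a non-sibilant consonant (*ahuh*, *kuwuvud*); -ata when the stem ends in a vowel (*koswau*, *udi*).
*hulu*: final sound = /u/, a vowel → -ata → *huluata*.
Since the final sound of *mufuzod* is /d/ (a non-sibilant consonant), it takes -uzu, giving *mufuzoduzu*.
*fuz* — final sound /z/ (a sibilant) → -ara → *fuzara*.

huluata, mufuzoduzu, fuzara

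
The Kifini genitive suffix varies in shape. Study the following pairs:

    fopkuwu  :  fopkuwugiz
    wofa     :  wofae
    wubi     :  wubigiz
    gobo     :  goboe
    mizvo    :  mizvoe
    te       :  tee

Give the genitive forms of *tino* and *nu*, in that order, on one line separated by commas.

tinoe, nugiz

The alternation tracks the last vowel of the stem — -giz when the last vowel of the stem is a high vowel (*fopkuwu*, *wubi*); -e when the last vowel of the stem is a non-high vowel (*wofa*, *gobo*, *mizvo*, *te*).
Since the last vowel of *tino* is /o/ (a non-high vowel), it takes -e, giving *tinoe*.
*nu* — last vowel /u/ (a high vowel) → -giz → *nugiz*.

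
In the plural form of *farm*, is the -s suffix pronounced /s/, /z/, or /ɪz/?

The stem *farm* ends in a voiced non-sibilant sound.
The plural suffix surfaces as /ɪz/ after sibilants, /s/ after other voiceless consonants, and /z/ after other voiced sounds.
So the plural -s on *farm* is pronounced /z/.

/z/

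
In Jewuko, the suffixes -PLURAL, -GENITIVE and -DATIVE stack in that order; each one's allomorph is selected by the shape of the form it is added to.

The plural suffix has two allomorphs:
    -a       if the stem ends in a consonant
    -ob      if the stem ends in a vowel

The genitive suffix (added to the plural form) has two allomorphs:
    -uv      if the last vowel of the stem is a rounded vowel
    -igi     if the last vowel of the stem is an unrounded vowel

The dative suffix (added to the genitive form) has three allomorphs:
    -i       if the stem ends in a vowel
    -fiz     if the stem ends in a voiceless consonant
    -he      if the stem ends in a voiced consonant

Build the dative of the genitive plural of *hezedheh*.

Since the final sound of *hezedheh* is /h/ (a consonant), it takes -a, giving *hezedheha*.
The last vowel of the plural form *hezedheha* is /a/, which is an unrounded vowel, so the genitive suffix is -igi, giving *hezedhehaigi*.
The genitive form *hezedhehaigi* — final sound /i/ (a vowel) → -i → *hezedhehaigii*.

hezedhehaigii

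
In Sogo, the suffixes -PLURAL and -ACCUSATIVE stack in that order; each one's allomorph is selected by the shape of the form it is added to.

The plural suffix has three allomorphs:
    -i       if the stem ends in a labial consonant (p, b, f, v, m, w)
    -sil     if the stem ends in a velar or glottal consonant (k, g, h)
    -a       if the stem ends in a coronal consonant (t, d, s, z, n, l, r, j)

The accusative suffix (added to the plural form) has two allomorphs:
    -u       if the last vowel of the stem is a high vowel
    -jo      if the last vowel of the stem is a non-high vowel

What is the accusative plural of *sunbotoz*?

Since the final consonant of *sunbotoz* is /z/ (coronal), it takes -a, giving *sunbotoza*.
The plural form *sunbotoza* — last vowel /a/ (a non-high vowel) → -jo → *sunbotozajo*.

sunbotozajo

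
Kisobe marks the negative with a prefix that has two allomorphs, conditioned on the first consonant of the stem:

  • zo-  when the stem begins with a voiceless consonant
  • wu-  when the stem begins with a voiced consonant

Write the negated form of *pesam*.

*pesam*: first consonant = /p/, voiceless → zo- → *zopesam*.

zopesam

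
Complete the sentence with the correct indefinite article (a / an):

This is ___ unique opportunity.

a

The indefinite article is chosen by the initial *sound* of the following word, not its spelling.
*unique* begins with the sound /juː/ (u pronounced /juː/) — a consonant sound.
So the article is *a*: This is a unique opportunity.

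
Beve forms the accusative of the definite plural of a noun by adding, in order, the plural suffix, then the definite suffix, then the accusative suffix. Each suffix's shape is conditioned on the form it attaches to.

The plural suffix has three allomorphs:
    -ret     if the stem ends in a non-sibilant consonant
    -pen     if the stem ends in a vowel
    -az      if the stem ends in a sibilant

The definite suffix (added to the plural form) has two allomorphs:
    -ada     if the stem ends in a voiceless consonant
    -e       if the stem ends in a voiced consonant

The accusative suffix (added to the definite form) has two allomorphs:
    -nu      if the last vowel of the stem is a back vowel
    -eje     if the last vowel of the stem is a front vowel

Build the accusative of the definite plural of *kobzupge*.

*kobzupge* — final sound /e/ (a vowel) → -pen → *kobzupgepen*.
The plural form *kobzupgepen* — final consonant /n/ (voiced) → -e → *kobzupgepene*.
The last vowel of the definite form *kobzupgepene* is /e/, which is a front vowel, so the accusative suffix is -eje, giving *kobzupgepeneeje*.

kobzupgepeneeje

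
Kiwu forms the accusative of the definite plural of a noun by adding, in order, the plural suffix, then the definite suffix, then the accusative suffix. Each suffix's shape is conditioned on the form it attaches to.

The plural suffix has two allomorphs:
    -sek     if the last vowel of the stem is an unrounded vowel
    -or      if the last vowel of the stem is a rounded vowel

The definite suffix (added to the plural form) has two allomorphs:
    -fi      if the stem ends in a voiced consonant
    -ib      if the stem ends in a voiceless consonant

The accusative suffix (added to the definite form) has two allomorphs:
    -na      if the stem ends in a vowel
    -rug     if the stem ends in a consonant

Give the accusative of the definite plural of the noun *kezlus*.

Since the last vowel of *kezlus* is /u/ (a rounded vowel), it takes -or, giving *kezlusor*.
The plural form *kezlusor* — final consonant /r/ (voiced) → -fi → *kezlusorfi*.
The final sound of the definite form *kezlusorfi* is /i/, which is a vowel, so the accusative suffix is -na, giving *kezlusorfina*.

kezlusorfina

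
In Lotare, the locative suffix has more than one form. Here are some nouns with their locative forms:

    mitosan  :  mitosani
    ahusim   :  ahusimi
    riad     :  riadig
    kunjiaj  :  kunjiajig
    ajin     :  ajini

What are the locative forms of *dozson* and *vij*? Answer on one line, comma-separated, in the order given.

The alternation tracks the final consonant of the stem — -i when the stem ends in a nasal (*mitosan*, *ahusim*, *ajin*); -ig when the stem ends in a non-nasal consonant (*riad*, *kunjiaj*).
The final consonant of *dozson* is /n/, which is a nasal, so the suffix is -i, giving *dozsoni*.
Since the final consonant of *vij* is /j/ (non-nasal), it takes -ig, giving *vijig*.

dozsoni, vijig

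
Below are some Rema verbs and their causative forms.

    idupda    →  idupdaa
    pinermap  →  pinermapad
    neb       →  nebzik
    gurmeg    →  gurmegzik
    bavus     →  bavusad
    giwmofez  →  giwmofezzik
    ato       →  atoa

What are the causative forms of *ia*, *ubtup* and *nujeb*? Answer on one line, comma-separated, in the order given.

iaa, ubtupad, nujebzik

The alternation tracks the final sound of the stem — -ad when the stem ends in a voiceless consonant (*pinermap*, *bavus*); -zik when the stem ends in a voiced consonant (*neb*, *gurmeg*, *giwmofez*); -a when the stem ends in a vowel (*idupda*, *ato*).
*ia* — final sound /a/ (a vowel) → -a → *iaa*.
Since the final sound of *ubtup* is /p/ (a voiceless consonant), it takes -ad, giving *ubtupad*.
*nujeb* — final sound /b/ (a voiced consonant) → -zik → *nujebzik*.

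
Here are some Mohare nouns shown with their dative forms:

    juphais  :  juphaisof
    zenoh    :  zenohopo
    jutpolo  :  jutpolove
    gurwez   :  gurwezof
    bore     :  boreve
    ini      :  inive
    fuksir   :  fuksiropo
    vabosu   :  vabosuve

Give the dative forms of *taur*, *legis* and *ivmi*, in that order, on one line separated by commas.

Looking at the final sound of each stem: -of when the stem ends in a sibilant (*juphais*, *gurwez*); -opo when the stem ends in a non-sibilant consonant (*zenoh*, *fuksir*); -ve when the stem ends in a vowel (*jutpolo*, *bore*, *ini*, *vabosu*).
The final sound of *taur* is /r/, which is a non-sibilant consonant, so the suffix is -opo, giving *tauropo*.
The final sound of *legis* is /s/, which is a sibilant, so the suffix is -of, giving *legisof*.
The final sound of *ivmi* is /i/, which is a vowel, so the suffix is -ve, giving *ivmive*.

tauropo, legisof, ivmive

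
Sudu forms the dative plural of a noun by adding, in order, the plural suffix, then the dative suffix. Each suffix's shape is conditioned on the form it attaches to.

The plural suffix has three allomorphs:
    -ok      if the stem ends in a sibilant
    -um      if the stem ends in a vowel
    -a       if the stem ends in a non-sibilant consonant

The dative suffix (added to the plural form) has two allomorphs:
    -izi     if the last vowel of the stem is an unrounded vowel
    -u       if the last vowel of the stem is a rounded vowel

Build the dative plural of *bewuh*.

bewuhaizi

The final sound of *bewuh* is /h/, which is a non-sibilant consonant, so the plural suffix is -a, giving *bewuha*.
Since the last vowel of the plural form *bewuha* is /a/ (an unrounded vowel), it takes -izi, giving *bewuhaizi*.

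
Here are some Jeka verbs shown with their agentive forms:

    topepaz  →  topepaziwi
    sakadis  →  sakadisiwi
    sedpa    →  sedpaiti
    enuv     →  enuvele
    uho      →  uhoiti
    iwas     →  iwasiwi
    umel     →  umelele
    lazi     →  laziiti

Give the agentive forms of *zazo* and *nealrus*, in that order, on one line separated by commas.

The suffix is conditioned by the final sound: -iwi when the stem ends in a sibilant (*topepaz*, *sakadis*, *iwas*); -ele when the stem ends in a non-sibilant consonant (*enuv*, *umel*); -iti when the stem ends in a vowel (*sedpa*, *uho*, *lazi*).
*zazo*: final sound = /o/, a vowel → -iti → *zazoiti*.
The final sound of *nealrus* is /s/, which is a sibilant, so the suffix is -iwi, giving *nealrusiwi*.

zazoiti, nealrusiwi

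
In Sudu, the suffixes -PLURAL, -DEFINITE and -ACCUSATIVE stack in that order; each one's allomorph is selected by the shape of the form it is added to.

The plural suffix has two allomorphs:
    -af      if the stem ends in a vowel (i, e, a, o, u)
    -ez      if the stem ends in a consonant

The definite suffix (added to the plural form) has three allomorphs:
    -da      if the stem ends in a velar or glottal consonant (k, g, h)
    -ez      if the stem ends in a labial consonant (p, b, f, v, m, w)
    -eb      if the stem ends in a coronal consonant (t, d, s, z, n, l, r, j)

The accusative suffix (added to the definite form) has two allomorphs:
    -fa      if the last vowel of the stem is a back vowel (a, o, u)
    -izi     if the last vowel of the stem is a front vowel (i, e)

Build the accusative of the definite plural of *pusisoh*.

pusisohezebizi

The final sound of *pusisoh* is /h/, which is a consonant, so the plural suffix is -ez, giving *pusisohez*.
The plural form *pusisohez*: final consonant = /z/, coronal → -eb → *pusisohezeb*.
The definite form *pusisohezeb*: last vowel = /e/, a front vowel → -izi → *pusisohezebizi*.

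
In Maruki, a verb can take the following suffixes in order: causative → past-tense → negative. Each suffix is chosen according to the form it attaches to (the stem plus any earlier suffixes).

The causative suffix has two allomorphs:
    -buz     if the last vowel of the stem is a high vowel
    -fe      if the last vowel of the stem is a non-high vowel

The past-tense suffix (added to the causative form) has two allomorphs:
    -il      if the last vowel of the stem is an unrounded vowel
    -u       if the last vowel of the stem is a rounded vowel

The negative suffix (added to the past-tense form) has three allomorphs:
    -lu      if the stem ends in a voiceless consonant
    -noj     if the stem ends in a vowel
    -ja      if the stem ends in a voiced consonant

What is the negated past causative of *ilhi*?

ilhibuzunoj

The last vowel of *ilhi* is /i/, which is a high vowel, so the causative suffix is -buz, giving *ilhibuz*.
The causative form *ilhibuz* — last vowel /u/ (a rounded vowel) → -u → *ilhibuzu*.
The past-tense form *ilhibuzu* — final sound /u/ (a vowel) → -noj → *ilhibuzunoj*.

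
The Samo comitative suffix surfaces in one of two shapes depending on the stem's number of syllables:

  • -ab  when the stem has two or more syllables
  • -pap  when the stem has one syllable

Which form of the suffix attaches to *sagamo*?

*sagamo* has 3 syllables, so the suffix is -ab.

-ab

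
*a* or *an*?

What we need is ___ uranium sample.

The indefinite article is chosen by the initial *sound* of the following word, not its spelling.
*uranium* begins with the sound /jʊ/ (u pronounced /jʊ/) — a consonant sound.
So the article is *a*: What we need is a uranium sample.

a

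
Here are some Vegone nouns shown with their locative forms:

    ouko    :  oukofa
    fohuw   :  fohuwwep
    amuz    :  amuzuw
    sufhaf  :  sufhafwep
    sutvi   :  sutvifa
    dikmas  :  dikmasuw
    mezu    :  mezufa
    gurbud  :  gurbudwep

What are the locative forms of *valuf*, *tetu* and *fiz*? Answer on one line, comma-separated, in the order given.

The pattern is sibilance of the final sound: -uw when the stem ends in a sibilant (*amuz*, *dikmas*); -wep when the stem ends in a non-sibilant consonant (*fohuw*, *sufhaf*, *gurbud*); -fa when the stem ends in a vowel (*ouko*, *sutvi*, *mezu*).
*valuf*: final sound = /f/, a non-sibilant consonant → -wep → *valufwep*.
Since the final sound of *tetu* is /u/ (a vowel), it takes -fa, giving *tetufa*.
Since the final sound of *fiz* is /z/ (a sibilant), it takes -uw, giving *fizuw*.

valufwep, tetufa, fizuw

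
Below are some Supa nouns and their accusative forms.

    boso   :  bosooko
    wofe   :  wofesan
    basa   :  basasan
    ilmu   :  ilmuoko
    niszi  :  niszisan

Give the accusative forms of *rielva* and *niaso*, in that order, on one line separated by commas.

rielvasan, niasooko

The pattern is rounding harmony: -oko when the last vowel of the stem is a rounded vowel (*boso*, *ilmu*); -san when the last vowel of the stem is an unrounded vowel (*wofe*, *basa*, *niszi*).
*rielva* — last vowel /a/ (an unrounded vowel) → -san → *rielvasan*.
The last vowel of *niaso* is /o/, which is a rounded vowel, so the suffix is -oko, giving *niasooko*.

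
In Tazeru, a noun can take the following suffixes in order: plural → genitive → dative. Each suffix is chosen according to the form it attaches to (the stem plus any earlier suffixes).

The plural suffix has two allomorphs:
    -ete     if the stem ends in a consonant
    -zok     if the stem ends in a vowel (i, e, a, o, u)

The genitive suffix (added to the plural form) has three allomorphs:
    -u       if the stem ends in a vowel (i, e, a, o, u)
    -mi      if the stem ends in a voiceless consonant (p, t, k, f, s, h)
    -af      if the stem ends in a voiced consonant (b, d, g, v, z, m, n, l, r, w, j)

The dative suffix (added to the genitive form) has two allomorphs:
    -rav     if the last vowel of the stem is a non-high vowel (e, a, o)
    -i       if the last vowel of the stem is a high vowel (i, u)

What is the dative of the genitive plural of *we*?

wezokmii

*we* — final sound /e/ (a vowel) → -zok → *wezok*.
The plural form *wezok*: final sound = /k/, a voiceless consonant → -mi → *wezokmi*.
Since the last vowel of the genitive form *wezokmi* is /i/ (a high vowel), it takes -i, giving *wezokmii*.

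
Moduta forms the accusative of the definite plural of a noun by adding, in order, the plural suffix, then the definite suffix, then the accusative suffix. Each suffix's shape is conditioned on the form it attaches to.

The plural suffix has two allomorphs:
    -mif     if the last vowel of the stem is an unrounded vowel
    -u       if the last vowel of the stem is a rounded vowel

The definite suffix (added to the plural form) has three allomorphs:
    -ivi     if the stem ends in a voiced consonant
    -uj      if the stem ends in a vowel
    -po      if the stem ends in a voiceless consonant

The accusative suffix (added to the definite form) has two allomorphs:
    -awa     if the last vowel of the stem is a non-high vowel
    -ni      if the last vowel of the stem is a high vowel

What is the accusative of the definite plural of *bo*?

*bo*: last vowel = /o/, a rounded vowel → -u → *bou*.
The plural form *bou*: final sound = /u/, a vowel → -uj → *bouuj*.
The definite form *bouuj* — last vowel /u/ (a high vowel) → -ni → *bouujni*.

bouujni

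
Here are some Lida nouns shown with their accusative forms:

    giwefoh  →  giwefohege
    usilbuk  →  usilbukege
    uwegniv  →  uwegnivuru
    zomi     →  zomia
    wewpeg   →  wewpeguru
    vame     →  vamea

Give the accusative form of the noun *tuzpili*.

tuzpilia

The suffix is conditioned by the final sound: -ege when the stem ends in a voiceless consonant (*giwefoh*, *usilbuk*); -uru when the stem ends in a voiced consonant (*uwegniv*, *wewpeg*); -a when the stem ends in a vowel (*zomi*, *vame*).
*tuzpili*: final sound = /i/, a vowel → -a → *tuzpilia*.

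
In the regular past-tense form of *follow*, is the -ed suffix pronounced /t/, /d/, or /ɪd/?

The stem *follow* ends in a voiced sound other than /d/.
The -ed suffix is realized as /ɪd/ after /t, d/; as /t/ after other voiceless consonants; and as /d/ after other voiced sounds.
So -ed on *follow* is pronounced /d/.

/d/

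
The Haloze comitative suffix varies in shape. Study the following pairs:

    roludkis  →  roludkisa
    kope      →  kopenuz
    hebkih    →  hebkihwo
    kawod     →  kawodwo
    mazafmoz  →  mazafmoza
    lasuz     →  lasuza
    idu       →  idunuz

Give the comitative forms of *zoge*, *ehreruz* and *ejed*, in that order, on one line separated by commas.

The suffix is conditioned by the final sound: -a when the stem ends in a sibilant (*roludkis*, *mazafmoz*, *lasuz*); -wo when the stem ends in a non-sibilant consonant (*hebkih*, *kawod*); -nuz when the stem ends in a vowel (*kope*, *idu*).
Since the final sound of *zoge* is /e/ (a vowel), it takes -nuz, giving *zogenuz*.
The final sound of *ehreruz* is /z/, which is a sibilant, so the suffix is -a, giving *ehreruza*.
*ejed* — final sound /d/ (a non-sibilant consonant) → -wo → *ejedwo*.

zogenuz, ehreruza, ejedwo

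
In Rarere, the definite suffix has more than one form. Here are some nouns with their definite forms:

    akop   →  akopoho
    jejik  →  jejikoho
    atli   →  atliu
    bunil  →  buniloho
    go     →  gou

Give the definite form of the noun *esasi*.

The suffix is conditioned by the final sound: -oho when the stem ends in a consonant (*akop*, *jejik*, *bunil*); -u when the stem ends in a vowel (*atli*, *go*).
*esasi*: final sound = /i/, a vowel → -u → *esasiu*.

esasiu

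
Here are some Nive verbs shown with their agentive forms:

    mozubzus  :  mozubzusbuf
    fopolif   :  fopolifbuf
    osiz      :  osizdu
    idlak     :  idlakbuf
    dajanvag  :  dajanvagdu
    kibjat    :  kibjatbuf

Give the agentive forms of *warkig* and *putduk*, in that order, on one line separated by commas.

Looking at the final consonant of each stem: -buf when the stem ends in a voiceless consonant (*mozubzus*, *fopolif*, *idlak*, *kibjat*); -du when the stem ends in a voiced consonant (*osiz*, *dajanvag*).
*warkig* — final consonant /g/ (voiced) → -du → *warkigdu*.
*putduk* — final consonant /k/ (voiceless) → -buf → *putdukbuf*.

warkigdu, putdukbuf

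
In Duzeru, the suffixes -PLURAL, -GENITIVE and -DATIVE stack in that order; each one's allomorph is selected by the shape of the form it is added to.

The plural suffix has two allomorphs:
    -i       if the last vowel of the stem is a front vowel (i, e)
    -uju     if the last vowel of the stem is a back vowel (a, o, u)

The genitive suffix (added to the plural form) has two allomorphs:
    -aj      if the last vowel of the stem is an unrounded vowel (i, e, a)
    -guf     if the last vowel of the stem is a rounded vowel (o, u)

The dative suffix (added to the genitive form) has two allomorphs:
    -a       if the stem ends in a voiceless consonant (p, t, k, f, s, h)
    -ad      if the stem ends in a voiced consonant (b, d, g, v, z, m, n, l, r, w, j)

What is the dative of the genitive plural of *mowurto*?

mowurtoujugufa

*mowurto* — last vowel /o/ (a back vowel) → -uju → *mowurtouju*.
The plural form *mowurtouju*: last vowel = /u/, a rounded vowel → -guf → *mowurtoujuguf*.
The genitive form *mowurtoujuguf*: final consonant = /f/, voiceless → -a → *mowurtoujugufa*.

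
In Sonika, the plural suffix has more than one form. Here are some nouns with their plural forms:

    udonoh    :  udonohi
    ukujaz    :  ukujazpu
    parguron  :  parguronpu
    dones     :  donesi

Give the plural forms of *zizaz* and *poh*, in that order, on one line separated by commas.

The alternation tracks the final consonant of the stem — -i when the stem ends in a voiceless consonant (*udonoh*, *dones*); -pu when the stem ends in a voiced consonant (*ukujaz*, *parguron*).
Since the final consonant of *zizaz* is /z/ (voiced), it takes -pu, giving *zizazpu*.
The final consonant of *poh* is /h/, which is voiceless, so the suffix is -i, giving *pohi*.

zizazpu, pohi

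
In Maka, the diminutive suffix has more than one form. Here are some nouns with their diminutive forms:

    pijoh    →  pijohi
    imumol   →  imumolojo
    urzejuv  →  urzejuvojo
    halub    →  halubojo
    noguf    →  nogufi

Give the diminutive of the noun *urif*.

The suffix is conditioned by the final consonant: -i when the stem ends in a voiceless consonant (*pijoh*, *noguf*); -ojo when the stem ends in a voiced consonant (*imumol*, *urzejuv*, *halub*).
Since the final consonant of *urif* is /f/ (voiceless), it takes -i, giving *urifi*.

urifi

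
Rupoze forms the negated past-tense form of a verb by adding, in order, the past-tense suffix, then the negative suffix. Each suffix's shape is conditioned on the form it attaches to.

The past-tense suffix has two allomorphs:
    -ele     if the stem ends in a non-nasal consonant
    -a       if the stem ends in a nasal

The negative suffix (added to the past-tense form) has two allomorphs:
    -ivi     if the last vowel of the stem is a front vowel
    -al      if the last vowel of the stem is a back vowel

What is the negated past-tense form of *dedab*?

dedabeleivi

The final consonant of *dedab* is /b/, which is non-nasal, so the past-tense suffix is -ele, giving *dedabele*.
The past-tense form *dedabele* — last vowel /e/ (a front vowel) → -ivi → *dedabeleivi*.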